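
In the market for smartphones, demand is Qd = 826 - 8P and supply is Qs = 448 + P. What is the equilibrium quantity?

Set Qd = Qs: 826 - 8P = 448 + P.
378 = 9P, so P* = 42.
Q* = 826 − 8(42) = 490.

Q* = 490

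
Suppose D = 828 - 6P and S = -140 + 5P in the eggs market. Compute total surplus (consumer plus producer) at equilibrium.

Total surplus = 16500

Equilibrium: 828 - 6P = -140 + 5P gives P* = 88, Q* = 300.
Demand choke price: P = 138; supply starts at P = 28.
CS = ½(138 − 88)(300) = 7500; PS = ½(88 − 28)(300) = 9000.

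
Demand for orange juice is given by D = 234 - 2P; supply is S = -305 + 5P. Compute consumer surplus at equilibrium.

Consumer surplus = 1600

Equilibrium: 234 - 2P = -305 + 5P gives P* = 77, Q* = 80.
Demand choke price (D = 0): P = 117.
CS = ½(117 − 77)(80) = 1600.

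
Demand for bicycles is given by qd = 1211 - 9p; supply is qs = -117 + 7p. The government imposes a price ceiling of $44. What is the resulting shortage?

Shortage = 624

Equilibrium price would be p* = 83, so the ceiling at 44 binds.
At p = 44: qd = 1211 − 9(44) = 815, qs = -117 + 7(44) = 191.
Shortage = 815 − 191 = 624.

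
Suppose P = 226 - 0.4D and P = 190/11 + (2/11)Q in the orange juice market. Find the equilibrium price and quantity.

P* = 82.5, Q* = 358.75

Set the two price expressions equal: 226 - 0.4Q = 190/11 + (2/11)Q.
2296/11 = (32/55)Q, so Q* = 358.75.
P* = 226 − (0.4)(358.75) = 82.5.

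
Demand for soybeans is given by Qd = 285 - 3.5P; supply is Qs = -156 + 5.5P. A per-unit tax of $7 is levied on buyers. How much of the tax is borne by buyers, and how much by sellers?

Pre-tax equilibrium: P* = 49, Q* = 113.5.
Tax on buyers shifts demand to Qd = 285 − 3.5(P + 7) = 260.5 - 3.5P.
260.5 - 3.5P = -156 + 5.5P gives seller price Ps = 833/18; buyers pay Pb = 833/18 + 7 = 959/18.
New quantity: Q = 285 − 3.5(959/18) = 3547/36.
Buyer burden = 959/18 − 49 = 77/18; seller burden = 49 − 833/18 = 49/18.

Buyers bear 77/18, sellers bear 49/18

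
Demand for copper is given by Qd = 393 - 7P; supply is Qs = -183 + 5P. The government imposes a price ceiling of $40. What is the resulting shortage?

Shortage = 96

Equilibrium price would be P* = 48, so the ceiling at 40 binds.
At P = 40: Qd = 393 − 7(40) = 113, Qs = -183 + 5(40) = 17.
Shortage = 113 − 17 = 96.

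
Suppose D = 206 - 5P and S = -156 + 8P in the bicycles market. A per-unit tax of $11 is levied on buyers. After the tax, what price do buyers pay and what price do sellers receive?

Buyers pay 450/13, sellers receive 307/13

Pre-tax equilibrium: P* = 362/13, Q* = 868/13.
Tax on buyers shifts demand to D = 206 − 5(P + 11) = 151 - 5P.
151 - 5P = -156 + 8P gives seller price Ps = 307/13; buyers pay Pb = 307/13 + 11 = 450/13.
New quantity: Q = 206 − 5(450/13) = 428/13.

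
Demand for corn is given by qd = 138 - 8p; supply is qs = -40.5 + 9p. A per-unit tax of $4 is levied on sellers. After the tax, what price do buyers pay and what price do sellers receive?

Pre-tax equilibrium: p* = 10.5, q* = 54.
Tax on sellers shifts supply to qs = -40.5 + 9(p − 4) = -76.5 + 9p.
138 - 8p = -76.5 + 9p gives buyer price pb = 429/34; sellers receive ps = 429/34 − 4 = 293/34.
New quantity: q = 138 − 8(429/34) = 630/17.

Buyers pay 429/34, sellers receive 293/34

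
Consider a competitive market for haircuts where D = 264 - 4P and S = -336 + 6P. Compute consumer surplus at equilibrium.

Consumer surplus = 72

Equilibrium: 264 - 4P = -336 + 6P gives P* = 60, Q* = 24.
Demand choke price (D = 0): P = 66.
CS = ½(66 − 60)(24) = 72.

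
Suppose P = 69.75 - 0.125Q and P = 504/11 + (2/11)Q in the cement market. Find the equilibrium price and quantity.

P* = 60, Q* = 78

Set the two price expressions equal: 69.75 - 0.125Q = 504/11 + (2/11)Q.
1053/44 = (27/88)Q, so Q* = 78.
P* = 69.75 − (0.125)(78) = 60.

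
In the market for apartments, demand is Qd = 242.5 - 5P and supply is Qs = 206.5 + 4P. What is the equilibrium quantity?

Q* = 222.5

Set Qd = Qs: 242.5 - 5P = 206.5 + 4P.
36 = 9P, so P* = 4.
Q* = 242.5 − 5(4) = 222.5.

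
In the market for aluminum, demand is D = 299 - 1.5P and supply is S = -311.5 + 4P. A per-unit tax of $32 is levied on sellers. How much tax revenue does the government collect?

Pre-tax equilibrium: P* = 111, Q* = 132.5.
Tax on sellers shifts supply to S = -311.5 + 4(P − 32) = -439.5 + 4P.
299 - 1.5P = -439.5 + 4P gives buyer price Pb = 1477/11; sellers receive Ps = 1477/11 − 32 = 1125/11.
New quantity: Q = 299 − 1.5(1477/11) = 2147/22.
Revenue = 32 × 2147/22 = 34352/11.

Tax revenue = 34352/11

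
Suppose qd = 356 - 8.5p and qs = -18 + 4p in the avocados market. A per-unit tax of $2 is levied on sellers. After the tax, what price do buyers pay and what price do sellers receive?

Buyers pay $30.56, sellers receive $28.56

Pre-tax equilibrium: p* = 29.92, q* = 101.68.
Tax on sellers shifts supply to qs = -18 + 4(p − 2) = -26 + 4p.
356 - 8.5p = -26 + 4p gives buyer price pb = 30.56; sellers receive ps = 30.56 − 2 = 28.56.
New quantity: q = 356 − 8.5(30.56) = 96.24.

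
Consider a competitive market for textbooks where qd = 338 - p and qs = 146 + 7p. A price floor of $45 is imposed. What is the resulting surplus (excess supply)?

Equilibrium price would be p* = 24, so the floor at 45 binds.
At p = 45: qd = 293, qs = 461.
Surplus = 461 − 293 = 168.

Surplus = 168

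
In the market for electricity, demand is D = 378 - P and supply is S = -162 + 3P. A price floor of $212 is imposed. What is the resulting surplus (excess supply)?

Surplus = 308

Equilibrium price would be P* = 135, so the floor at 212 binds.
At P = 212: D = 166, S = 474.
Surplus = 474 − 166 = 308.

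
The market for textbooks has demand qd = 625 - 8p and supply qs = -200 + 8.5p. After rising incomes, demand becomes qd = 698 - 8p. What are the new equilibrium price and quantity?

Original equilibrium: p* = 50, q* = 225.
New equilibrium: 698 - 8p = -200 + 8.5p, so 898 = 16.5p and p' = 1796/33; q' = 698 − 8(1796/33) = 8666/33.

p' = 1796/33, q' = 8666/33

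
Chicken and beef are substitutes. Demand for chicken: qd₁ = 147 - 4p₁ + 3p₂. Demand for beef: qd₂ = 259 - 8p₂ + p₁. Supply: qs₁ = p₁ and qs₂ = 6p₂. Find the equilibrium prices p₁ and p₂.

Market 1: 147 - 4p₁ + 3p₂ = p₁ → 5p₁ - 3p₂ = 147.
Market 2: 14p₂ - p₁ = 259.
Eliminating p₂: 14×(1) + 3×(2) gives 67p₁ = 2835, so p₁ = 2835/67.
Back-substitute into (2): p₂ = (259 + 1×2835/67) / 14 = 1442/67.

p₁ = 2835/67, p₂ = 1442/67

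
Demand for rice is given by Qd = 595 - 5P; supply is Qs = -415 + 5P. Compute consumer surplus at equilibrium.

Equilibrium: 595 - 5P = -415 + 5P gives P* = 101, Q* = 90.
Demand choke price (Qd = 0): P = 119.
CS = ½(119 − 101)(90) = 810.

Consumer surplus = 810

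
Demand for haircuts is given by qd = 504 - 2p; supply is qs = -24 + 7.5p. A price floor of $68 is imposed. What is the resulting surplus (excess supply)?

Surplus = 118

Equilibrium price would be p* = 1056/19, so the floor at 68 binds.
At p = 68: qd = 368, qs = 486.
Surplus = 486 − 368 = 118.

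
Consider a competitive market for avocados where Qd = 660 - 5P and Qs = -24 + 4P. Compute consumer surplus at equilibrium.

Consumer surplus = 7840

Equilibrium: 660 - 5P = -24 + 4P gives P* = 76, Q* = 280.
Demand choke price (Qd = 0): P = 132.
CS = ½(132 − 76)(280) = 7840.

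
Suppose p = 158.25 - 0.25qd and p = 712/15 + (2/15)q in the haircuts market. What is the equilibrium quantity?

q* = 289

Set the two price expressions equal: 158.25 - 0.25q = 712/15 + (2/15)q.
6647/60 = (23/60)q, so q* = 289.
p* = 158.25 − (0.25)(289) = 86.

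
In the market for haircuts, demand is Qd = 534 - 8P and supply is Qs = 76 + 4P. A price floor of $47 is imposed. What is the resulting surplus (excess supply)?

Surplus = 106

Equilibrium price would be P* = 229/6, so the floor at 47 binds.
At P = 47: Qd = 158, Qs = 264.
Surplus = 264 − 158 = 106.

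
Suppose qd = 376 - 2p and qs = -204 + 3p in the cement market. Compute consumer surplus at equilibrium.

Consumer surplus = 5184

Equilibrium: 376 - 2p = -204 + 3p gives p* = 116, q* = 144.
Demand choke price (qd = 0): p = 188.
CS = ½(188 − 116)(144) = 5184.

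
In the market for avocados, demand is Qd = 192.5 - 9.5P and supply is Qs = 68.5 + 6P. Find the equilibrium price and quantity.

Set Qd = Qs: 192.5 - 9.5P = 68.5 + 6P.
124 = 15.5P, so P* = 8.
Q* = 192.5 − 9.5(8) = 116.5.

P* = 8, Q* = 116.5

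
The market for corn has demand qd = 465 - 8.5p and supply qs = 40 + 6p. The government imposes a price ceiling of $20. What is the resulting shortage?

Shortage = 135

Equilibrium price would be p* = 850/29, so the ceiling at 20 binds.
At p = 20: qd = 465 − 8.5(20) = 295, qs = 40 + 6(20) = 160.
Shortage = 295 − 160 = 135.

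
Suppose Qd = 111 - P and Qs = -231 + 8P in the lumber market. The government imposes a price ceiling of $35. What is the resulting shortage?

Equilibrium price would be P* = 38, so the ceiling at 35 binds.
At P = 35: Qd = 111 − 1(35) = 76, Qs = -231 + 8(35) = 49.
Shortage = 76 − 49 = 27.

Shortage = 27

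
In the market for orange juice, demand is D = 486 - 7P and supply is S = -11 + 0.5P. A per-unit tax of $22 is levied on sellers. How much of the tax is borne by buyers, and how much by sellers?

Pre-tax equilibrium: P* = 994/15, Q* = 332/15.
Tax on sellers shifts supply to S = -11 + 0.5(P − 22) = -22 + 0.5P.
486 - 7P = -22 + 0.5P gives buyer price Pb = 1016/15; sellers receive Ps = 1016/15 − 22 = 686/15.
New quantity: Q = 486 − 7(1016/15) = 178/15.
Buyer burden = 1016/15 − 994/15 = 22/15; seller burden = 994/15 − 686/15 = 308/15.

Buyers bear 22/15, sellers bear 308/15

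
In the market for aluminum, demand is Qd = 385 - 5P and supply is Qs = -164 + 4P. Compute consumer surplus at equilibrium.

Consumer surplus = 640

Equilibrium: 385 - 5P = -164 + 4P gives P* = 61, Q* = 80.
Demand choke price (Qd = 0): P = 77.
CS = ½(77 − 61)(80) = 640.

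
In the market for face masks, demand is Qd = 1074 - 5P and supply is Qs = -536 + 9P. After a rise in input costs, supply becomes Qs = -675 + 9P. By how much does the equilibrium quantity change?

Original equilibrium: P* = 115, Q* = 499.
New equilibrium: 1074 - 5P = -675 + 9P, so 1749 = 14P and P' = 1749/14; Q' = 1074 − 5(1749/14) = 6291/14.
Change in quantity: 6291/14 − 499 = -695/14.

ΔQ = -695/14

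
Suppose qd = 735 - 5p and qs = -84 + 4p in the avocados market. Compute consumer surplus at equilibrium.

Equilibrium: 735 - 5p = -84 + 4p gives p* = 91, q* = 280.
Demand choke price (qd = 0): p = 147.
CS = ½(147 − 91)(280) = 7840.

Consumer surplus = 7840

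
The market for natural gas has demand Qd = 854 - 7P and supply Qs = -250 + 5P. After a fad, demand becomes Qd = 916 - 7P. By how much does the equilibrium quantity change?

Original equilibrium: P* = 92, Q* = 210.
New equilibrium: 916 - 7P = -250 + 5P, so 1166 = 12P and P' = 583/6; Q' = 916 − 7(583/6) = 1415/6.
Change in quantity: 1415/6 − 210 = 155/6.

ΔQ = 155/6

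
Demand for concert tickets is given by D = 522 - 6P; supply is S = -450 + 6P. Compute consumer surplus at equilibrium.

Consumer surplus = 108

Equilibrium: 522 - 6P = -450 + 6P gives P* = 81, Q* = 36.
Demand choke price (D = 0): P = 87.
CS = ½(87 − 81)(36) = 108.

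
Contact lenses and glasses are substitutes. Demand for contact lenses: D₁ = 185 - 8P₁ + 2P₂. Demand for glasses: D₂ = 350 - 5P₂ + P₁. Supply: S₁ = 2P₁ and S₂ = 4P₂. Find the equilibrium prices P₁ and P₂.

P₁ = 26.875, P₂ = 41.875

Market 1: 185 - 8P₁ + 2P₂ = 2P₁ → 10P₁ - 2P₂ = 185.
Market 2: 9P₂ - P₁ = 350.
Eliminating P₂: 9×(1) + 2×(2) gives 88P₁ = 2365, so P₁ = 26.875.
Back-substitute into (2): P₂ = (350 + 1×26.875) / 9 = 41.875.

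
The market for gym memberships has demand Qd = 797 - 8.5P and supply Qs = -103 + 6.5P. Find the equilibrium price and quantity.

Set Qd = Qs: 797 - 8.5P = -103 + 6.5P.
900 = 15P, so P* = 60.
Q* = 797 − 8.5(60) = 287.

P* = 60, Q* = 287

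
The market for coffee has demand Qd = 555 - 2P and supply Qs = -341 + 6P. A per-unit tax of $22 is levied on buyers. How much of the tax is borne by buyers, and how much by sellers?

Pre-tax equilibrium: P* = 112, Q* = 331.
Tax on buyers shifts demand to Qd = 555 − 2(P + 22) = 511 - 2P.
511 - 2P = -341 + 6P gives seller price Ps = 106.5; buyers pay Pb = 106.5 + 22 = 128.5.
New quantity: Q = 555 − 2(128.5) = 298.
Buyer burden = 128.5 − 112 = 16.5; seller burden = 112 − 106.5 = 5.5.

Buyers bear $16.5, sellers bear $5.5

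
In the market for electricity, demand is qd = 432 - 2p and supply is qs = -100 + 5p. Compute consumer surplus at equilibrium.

Equilibrium: 432 - 2p = -100 + 5p gives p* = 76, q* = 280.
Demand choke price (qd = 0): p = 216.
CS = ½(216 − 76)(280) = 19600.

Consumer surplus = 19600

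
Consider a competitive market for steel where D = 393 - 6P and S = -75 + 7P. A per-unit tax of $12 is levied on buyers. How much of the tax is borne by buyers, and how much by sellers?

Buyers bear 84/13, sellers bear 72/13

Pre-tax equilibrium: P* = 36, Q* = 177.
Tax on buyers shifts demand to D = 393 − 6(P + 12) = 321 - 6P.
321 - 6P = -75 + 7P gives seller price Ps = 396/13; buyers pay Pb = 396/13 + 12 = 552/13.
New quantity: Q = 393 − 6(552/13) = 1797/13.
Buyer burden = 552/13 − 36 = 84/13; seller burden = 36 − 396/13 = 72/13.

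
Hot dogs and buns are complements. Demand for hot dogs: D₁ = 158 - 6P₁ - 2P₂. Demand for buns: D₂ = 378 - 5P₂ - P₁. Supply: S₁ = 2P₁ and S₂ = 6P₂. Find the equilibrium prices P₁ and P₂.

Market 1: 158 - 6P₁ - 2P₂ = 2P₁ → 8P₁ + 2P₂ = 158.
Market 2: 11P₂ + P₁ = 378.
Eliminating P₂: 11×(1) − 2×(2) gives 86P₁ = 982, so P₁ = 491/43.
Back-substitute into (2): P₂ = (378 − 1×491/43) / 11 = 1433/43.

P₁ = 491/43, P₂ = 1433/43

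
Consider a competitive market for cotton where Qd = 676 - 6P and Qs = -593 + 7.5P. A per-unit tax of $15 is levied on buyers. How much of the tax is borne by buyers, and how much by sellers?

Pre-tax equilibrium: P* = 94, Q* = 112.
Tax on buyers shifts demand to Qd = 676 − 6(P + 15) = 586 - 6P.
586 - 6P = -593 + 7.5P gives seller price Ps = 262/3; buyers pay Pb = 262/3 + 15 = 307/3.
New quantity: Q = 676 − 6(307/3) = 62.
Buyer burden = 307/3 − 94 = 25/3; seller burden = 94 − 262/3 = 20/3.

Buyers bear 25/3, sellers bear 20/3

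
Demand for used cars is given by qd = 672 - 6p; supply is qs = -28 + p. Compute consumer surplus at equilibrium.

Consumer surplus = 432

Equilibrium: 672 - 6p = -28 + p gives p* = 100, q* = 72.
Demand choke price (qd = 0): p = 112.
CS = ½(112 − 100)(72) = 432.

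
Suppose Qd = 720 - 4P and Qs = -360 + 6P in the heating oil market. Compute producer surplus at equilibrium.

Equilibrium: 720 - 4P = -360 + 6P gives P* = 108, Q* = 288.
Supply starts at P = 60 (where Qs = 0).
PS = ½(108 − 60)(288) = 6912.

Producer surplus = 6912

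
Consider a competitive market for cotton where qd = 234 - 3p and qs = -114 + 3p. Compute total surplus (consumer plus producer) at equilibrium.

Equilibrium: 234 - 3p = -114 + 3p gives p* = 58, q* = 60.
Demand choke price: p = 78; supply starts at p = 38.
CS = ½(78 − 58)(60) = 600; PS = ½(58 − 38)(60) = 600.

Total surplus = 1200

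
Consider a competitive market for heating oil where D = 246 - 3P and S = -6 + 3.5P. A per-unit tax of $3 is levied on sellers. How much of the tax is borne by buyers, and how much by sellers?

Pre-tax equilibrium: P* = 504/13, Q* = 1686/13.
Tax on sellers shifts supply to S = -6 + 3.5(P − 3) = -16.5 + 3.5P.
246 - 3P = -16.5 + 3.5P gives buyer price Pb = 525/13; sellers receive Ps = 525/13 − 3 = 486/13.
New quantity: Q = 246 − 3(525/13) = 1623/13.
Buyer burden = 525/13 − 504/13 = 21/13; seller burden = 504/13 − 486/13 = 18/13.

Buyers bear 21/13, sellers bear 18/13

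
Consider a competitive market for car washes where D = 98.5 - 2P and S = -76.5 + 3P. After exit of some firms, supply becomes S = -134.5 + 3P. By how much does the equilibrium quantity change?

Original equilibrium: P* = 35, Q* = 28.5.
New equilibrium: 98.5 - 2P = -134.5 + 3P, so 233 = 5P and P' = 46.6; Q' = 98.5 − 2(46.6) = 5.3.
Change in quantity: 5.3 − 28.5 = -23.2.

ΔQ = -23.2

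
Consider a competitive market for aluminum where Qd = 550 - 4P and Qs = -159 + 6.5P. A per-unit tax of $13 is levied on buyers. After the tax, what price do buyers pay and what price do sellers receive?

Buyers pay 529/7, sellers receive 438/7

Pre-tax equilibrium: P* = 1418/21, Q* = 5878/21.
Tax on buyers shifts demand to Qd = 550 − 4(P + 13) = 498 - 4P.
498 - 4P = -159 + 6.5P gives seller price Ps = 438/7; buyers pay Pb = 438/7 + 13 = 529/7.
New quantity: Q = 550 − 4(529/7) = 1734/7.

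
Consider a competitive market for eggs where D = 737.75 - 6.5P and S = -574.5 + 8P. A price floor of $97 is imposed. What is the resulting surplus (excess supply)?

Surplus = 94.25

Equilibrium price would be P* = 90.5, so the floor at 97 binds.
At P = 97: D = 107.25, S = 201.5.
Surplus = 201.5 − 107.25 = 94.25.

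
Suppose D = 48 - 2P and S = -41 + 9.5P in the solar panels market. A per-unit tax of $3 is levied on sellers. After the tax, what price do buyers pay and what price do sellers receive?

Pre-tax equilibrium: P* = 178/23, Q* = 748/23.
Tax on sellers shifts supply to S = -41 + 9.5(P − 3) = -69.5 + 9.5P.
48 - 2P = -69.5 + 9.5P gives buyer price Pb = 235/23; sellers receive Ps = 235/23 − 3 = 166/23.
New quantity: Q = 48 − 2(235/23) = 634/23.

Buyers pay 235/23, sellers receive 166/23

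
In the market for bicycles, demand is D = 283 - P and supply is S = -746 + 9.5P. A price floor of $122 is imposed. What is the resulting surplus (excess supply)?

Surplus = 252

Equilibrium price would be P* = 98, so the floor at 122 binds.
At P = 122: D = 161, S = 413.
Surplus = 413 − 161 = 252.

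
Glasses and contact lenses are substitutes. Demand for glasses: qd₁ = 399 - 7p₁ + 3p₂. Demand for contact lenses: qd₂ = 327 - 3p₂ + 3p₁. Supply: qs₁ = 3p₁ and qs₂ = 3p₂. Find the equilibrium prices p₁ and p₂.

p₁ = 1125/17, p₂ = 1489/17

Market 1: 399 - 7p₁ + 3p₂ = 3p₁ → 10p₁ - 3p₂ = 399.
Market 2: 6p₂ - 3p₁ = 327.
Eliminating p₂: 6×(1) + 3×(2) gives 51p₁ = 3375, so p₁ = 1125/17.
Back-substitute into (2): p₂ = (327 + 3×1125/17) / 6 = 1489/17.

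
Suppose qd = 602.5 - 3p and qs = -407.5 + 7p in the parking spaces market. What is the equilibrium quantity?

Set qd = qs: 602.5 - 3p = -407.5 + 7p.
1010 = 10p, so p* = 101.
q* = 602.5 − 3(101) = 299.5.

q* = 299.5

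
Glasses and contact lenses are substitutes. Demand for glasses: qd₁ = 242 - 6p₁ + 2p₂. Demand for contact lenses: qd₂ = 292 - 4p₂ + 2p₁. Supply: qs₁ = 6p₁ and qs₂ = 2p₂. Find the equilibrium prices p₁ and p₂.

p₁ = 509/17, p₂ = 997/17

Market 1: 242 - 6p₁ + 2p₂ = 6p₁ → 12p₁ - 2p₂ = 242.
Market 2: 6p₂ - 2p₁ = 292.
Eliminating p₂: 6×(1) + 2×(2) gives 68p₁ = 2036, so p₁ = 509/17.
Back-substitute into (2): p₂ = (292 + 2×509/17) / 6 = 997/17.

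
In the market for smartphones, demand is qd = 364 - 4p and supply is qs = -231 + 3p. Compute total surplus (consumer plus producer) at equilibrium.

Total surplus = 168

Equilibrium: 364 - 4p = -231 + 3p gives p* = 85, q* = 24.
Demand choke price: p = 91; supply starts at p = 77.
CS = ½(91 − 85)(24) = 72; PS = ½(85 − 77)(24) = 96.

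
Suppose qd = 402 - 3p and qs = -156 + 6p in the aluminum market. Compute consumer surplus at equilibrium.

Consumer surplus = 7776

Equilibrium: 402 - 3p = -156 + 6p gives p* = 62, q* = 216.
Demand choke price (qd = 0): p = 134.
CS = ½(134 − 62)(216) = 7776.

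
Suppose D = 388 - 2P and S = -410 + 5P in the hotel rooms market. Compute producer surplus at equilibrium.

Equilibrium: 388 - 2P = -410 + 5P gives P* = 114, Q* = 160.
Supply starts at P = 82 (where S = 0).
PS = ½(114 − 82)(160) = 2560.

Producer surplus = 2560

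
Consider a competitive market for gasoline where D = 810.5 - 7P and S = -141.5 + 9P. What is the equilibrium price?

Set D = S: 810.5 - 7P = -141.5 + 9P.
952 = 16P, so P* = 59.5.
Q* = 810.5 − 7(59.5) = 394.

P* = 59.5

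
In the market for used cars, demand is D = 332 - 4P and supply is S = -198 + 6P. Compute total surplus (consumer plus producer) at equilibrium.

Total surplus = 3000

Equilibrium: 332 - 4P = -198 + 6P gives P* = 53, Q* = 120.
Demand choke price: P = 83; supply starts at P = 33.
CS = ½(83 − 53)(120) = 1800; PS = ½(53 − 33)(120) = 1200.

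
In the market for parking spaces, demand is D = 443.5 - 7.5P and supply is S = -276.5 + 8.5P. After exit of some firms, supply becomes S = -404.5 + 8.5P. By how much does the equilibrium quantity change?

ΔQ = -60

Original equilibrium: P* = 45, Q* = 106.
New equilibrium: 443.5 - 7.5P = -404.5 + 8.5P, so 848 = 16P and P' = 53; Q' = 443.5 − 7.5(53) = 46.
Change in quantity: 46 − 106 = -60.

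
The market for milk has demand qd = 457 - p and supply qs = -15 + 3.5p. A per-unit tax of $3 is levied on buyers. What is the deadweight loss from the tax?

Deadweight loss = 3.5

Pre-tax equilibrium: p* = 944/9, q* = 3169/9.
Tax on buyers shifts demand to qd = 457 − 1(p + 3) = 454 - p.
454 - p = -15 + 3.5p gives seller price ps = 938/9; buyers pay pb = 938/9 + 3 = 965/9.
New quantity: q = 457 − 1(965/9) = 3148/9.
DWL = ½ × 3 × (3169/9 − 3148/9) = 3.5.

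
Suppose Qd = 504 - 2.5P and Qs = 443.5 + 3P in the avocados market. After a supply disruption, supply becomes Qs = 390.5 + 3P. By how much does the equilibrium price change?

ΔP = 106/11

Original equilibrium: P* = 11, Q* = 476.5.
New equilibrium: 504 - 2.5P = 390.5 + 3P, so 113.5 = 5.5P and P' = 227/11; Q' = 504 − 2.5(227/11) = 9953/22.
Change in price: 227/11 − 11 = 106/11.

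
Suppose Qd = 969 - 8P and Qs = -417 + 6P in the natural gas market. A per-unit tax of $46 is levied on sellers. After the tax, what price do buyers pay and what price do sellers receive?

Buyers pay 831/7, sellers receive 509/7

Pre-tax equilibrium: P* = 99, Q* = 177.
Tax on sellers shifts supply to Qs = -417 + 6(P − 46) = -693 + 6P.
969 - 8P = -693 + 6P gives buyer price Pb = 831/7; sellers receive Ps = 831/7 − 46 = 509/7.
New quantity: Q = 969 − 8(831/7) = 135/7.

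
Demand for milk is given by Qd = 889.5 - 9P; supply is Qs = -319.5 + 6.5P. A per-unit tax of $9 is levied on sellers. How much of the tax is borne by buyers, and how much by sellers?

Pre-tax equilibrium: P* = 78, Q* = 187.5.
Tax on sellers shifts supply to Qs = -319.5 + 6.5(P − 9) = -378 + 6.5P.
889.5 - 9P = -378 + 6.5P gives buyer price Pb = 2535/31; sellers receive Ps = 2535/31 − 9 = 2256/31.
New quantity: Q = 889.5 − 9(2535/31) = 9519/62.
Buyer burden = 2535/31 − 78 = 117/31; seller burden = 78 − 2256/31 = 162/31.

Buyers bear 117/31, sellers bear 162/31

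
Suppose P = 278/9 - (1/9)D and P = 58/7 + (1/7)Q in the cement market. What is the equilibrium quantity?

Q* = 89

Set the two price expressions equal: 278/9 - (1/9)Q = 58/7 + (1/7)Q.
1424/63 = (16/63)Q, so Q* = 89.
P* = 278/9 − (1/9)(89) = 21.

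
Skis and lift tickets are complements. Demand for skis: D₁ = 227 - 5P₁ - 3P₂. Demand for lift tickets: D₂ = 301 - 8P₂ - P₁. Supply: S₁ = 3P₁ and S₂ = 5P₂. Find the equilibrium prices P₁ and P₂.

Market 1: 227 - 5P₁ - 3P₂ = 3P₁ → 8P₁ + 3P₂ = 227.
Market 2: 13P₂ + P₁ = 301.
Eliminating P₂: 13×(1) − 3×(2) gives 101P₁ = 2048, so P₁ = 2048/101.
Back-substitute into (2): P₂ = (301 − 1×2048/101) / 13 = 2181/101.

P₁ = 2048/101, P₂ = 2181/101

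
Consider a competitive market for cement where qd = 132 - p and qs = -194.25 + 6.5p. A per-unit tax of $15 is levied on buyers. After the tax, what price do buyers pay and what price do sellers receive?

Pre-tax equilibrium: p* = 43.5, q* = 88.5.
Tax on buyers shifts demand to qd = 132 − 1(p + 15) = 117 - p.
117 - p = -194.25 + 6.5p gives seller price ps = 41.5; buyers pay pb = 41.5 + 15 = 56.5.
New quantity: q = 132 − 1(56.5) = 75.5.

Buyers pay $56.5, sellers receive $41.5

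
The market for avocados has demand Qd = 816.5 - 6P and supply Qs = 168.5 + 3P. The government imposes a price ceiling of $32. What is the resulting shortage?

Shortage = 360

Equilibrium price would be P* = 72, so the ceiling at 32 binds.
At P = 32: Qd = 816.5 − 6(32) = 624.5, Qs = 168.5 + 3(32) = 264.5.
Shortage = 624.5 − 264.5 = 360.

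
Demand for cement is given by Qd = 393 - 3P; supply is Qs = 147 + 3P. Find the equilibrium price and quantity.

P* = 41, Q* = 270

Set Qd = Qs: 393 - 3P = 147 + 3P.
246 = 6P, so P* = 41.
Q* = 393 − 3(41) = 270.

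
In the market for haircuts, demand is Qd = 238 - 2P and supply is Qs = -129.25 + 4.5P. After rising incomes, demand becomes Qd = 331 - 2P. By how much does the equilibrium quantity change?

ΔQ = 837/13

Original equilibrium: P* = 56.5, Q* = 125.
New equilibrium: 331 - 2P = -129.25 + 4.5P, so 460.25 = 6.5P and P' = 1841/26; Q' = 331 − 2(1841/26) = 2462/13.
Change in quantity: 2462/13 − 125 = 837/13.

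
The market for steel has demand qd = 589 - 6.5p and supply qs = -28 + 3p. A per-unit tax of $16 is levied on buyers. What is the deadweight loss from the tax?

Pre-tax equilibrium: p* = 1234/19, q* = 3170/19.
Tax on buyers shifts demand to qd = 589 − 6.5(p + 16) = 485 - 6.5p.
485 - 6.5p = -28 + 3p gives seller price ps = 54; buyers pay pb = 54 + 16 = 70.
New quantity: q = 589 − 6.5(70) = 134.
DWL = ½ × 16 × (3170/19 − 134) = 4992/19.

Deadweight loss = 4992/19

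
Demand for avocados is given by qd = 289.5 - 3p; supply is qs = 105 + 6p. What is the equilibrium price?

Set qd = qs: 289.5 - 3p = 105 + 6p.
184.5 = 9p, so p* = 20.5.
q* = 289.5 − 3(20.5) = 228.

p* = 20.5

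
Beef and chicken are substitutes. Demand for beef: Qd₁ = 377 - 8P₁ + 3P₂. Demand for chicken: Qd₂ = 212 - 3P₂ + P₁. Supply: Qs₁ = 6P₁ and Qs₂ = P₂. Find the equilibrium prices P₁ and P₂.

P₁ = 2144/53, P₂ = 3345/53

Market 1: 377 - 8P₁ + 3P₂ = 6P₁ → 14P₁ - 3P₂ = 377.
Market 2: 4P₂ - P₁ = 212.
Eliminating P₂: 4×(1) + 3×(2) gives 53P₁ = 2144, so P₁ = 2144/53.
Back-substitute into (2): P₂ = (212 + 1×2144/53) / 4 = 3345/53.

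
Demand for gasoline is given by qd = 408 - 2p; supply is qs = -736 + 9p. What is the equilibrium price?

p* = 104

Set qd = qs: 408 - 2p = -736 + 9p.
1144 = 11p, so p* = 104.
q* = 408 − 2(104) = 200.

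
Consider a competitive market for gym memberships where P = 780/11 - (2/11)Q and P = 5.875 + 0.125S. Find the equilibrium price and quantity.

Set the two price expressions equal: 780/11 - (2/11)Q = 5.875 + 0.125Q.
5723/88 = (27/88)Q, so Q* = 5723/27.
P* = 780/11 − (2/11)(5723/27) = 874/27.

P* = 874/27, Q* = 5723/27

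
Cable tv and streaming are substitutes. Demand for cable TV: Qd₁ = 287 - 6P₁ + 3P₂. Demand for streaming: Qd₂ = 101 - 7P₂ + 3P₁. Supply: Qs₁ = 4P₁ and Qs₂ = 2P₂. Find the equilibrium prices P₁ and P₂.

Market 1: 287 - 6P₁ + 3P₂ = 4P₁ → 10P₁ - 3P₂ = 287.
Market 2: 9P₂ - 3P₁ = 101.
Eliminating P₂: 9×(1) + 3×(2) gives 81P₁ = 2886, so P₁ = 962/27.
Back-substitute into (2): P₂ = (101 + 3×962/27) / 9 = 1871/81.

P₁ = 962/27, P₂ = 1871/81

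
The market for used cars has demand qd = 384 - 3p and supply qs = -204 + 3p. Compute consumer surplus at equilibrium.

Equilibrium: 384 - 3p = -204 + 3p gives p* = 98, q* = 90.
Demand choke price (qd = 0): p = 128.
CS = ½(128 − 98)(90) = 1350.

Consumer surplus = 1350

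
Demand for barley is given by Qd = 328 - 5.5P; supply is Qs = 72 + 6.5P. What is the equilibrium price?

P* = 64/3

Set Qd = Qs: 328 - 5.5P = 72 + 6.5P.
256 = 12P, so P* = 64/3.
Q* = 328 − 5.5(64/3) = 632/3.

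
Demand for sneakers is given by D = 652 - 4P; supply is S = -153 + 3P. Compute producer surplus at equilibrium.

Producer surplus = 6144

Equilibrium: 652 - 4P = -153 + 3P gives P* = 115, Q* = 192.
Supply starts at P = 51 (where S = 0).
PS = ½(115 − 51)(192) = 6144.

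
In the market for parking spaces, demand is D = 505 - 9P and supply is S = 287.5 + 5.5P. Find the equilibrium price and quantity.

P* = 15, Q* = 370

Set D = S: 505 - 9P = 287.5 + 5.5P.
217.5 = 14.5P, so P* = 15.
Q* = 505 − 9(15) = 370.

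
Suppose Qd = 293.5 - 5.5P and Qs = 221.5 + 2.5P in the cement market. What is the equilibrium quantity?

Q* = 244

Set Qd = Qs: 293.5 - 5.5P = 221.5 + 2.5P.
72 = 8P, so P* = 9.
Q* = 293.5 − 5.5(9) = 244.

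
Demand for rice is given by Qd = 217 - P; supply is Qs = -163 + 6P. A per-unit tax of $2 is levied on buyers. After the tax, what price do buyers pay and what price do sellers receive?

Buyers pay $56, sellers receive $54

Pre-tax equilibrium: P* = 380/7, Q* = 1139/7.
Tax on buyers shifts demand to Qd = 217 − 1(P + 2) = 215 - P.
215 - P = -163 + 6P gives seller price Ps = 54; buyers pay Pb = 54 + 2 = 56.
New quantity: Q = 217 − 1(56) = 161.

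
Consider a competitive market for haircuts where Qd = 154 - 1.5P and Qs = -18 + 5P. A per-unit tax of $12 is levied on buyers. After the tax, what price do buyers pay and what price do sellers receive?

Pre-tax equilibrium: P* = 344/13, Q* = 1486/13.
Tax on buyers shifts demand to Qd = 154 − 1.5(P + 12) = 136 - 1.5P.
136 - 1.5P = -18 + 5P gives seller price Ps = 308/13; buyers pay Pb = 308/13 + 12 = 464/13.
New quantity: Q = 154 − 1.5(464/13) = 1306/13.

Buyers pay 464/13, sellers receive 308/13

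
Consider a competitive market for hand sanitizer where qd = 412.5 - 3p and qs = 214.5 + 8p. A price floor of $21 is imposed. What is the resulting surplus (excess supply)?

Surplus = 33

Equilibrium price would be p* = 18, so the floor at 21 binds.
At p = 21: qd = 349.5, qs = 382.5.
Surplus = 382.5 − 349.5 = 33.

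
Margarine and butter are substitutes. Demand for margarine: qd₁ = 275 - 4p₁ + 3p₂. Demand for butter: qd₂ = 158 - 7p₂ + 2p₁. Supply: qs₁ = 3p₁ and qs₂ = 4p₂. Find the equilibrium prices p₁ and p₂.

Market 1: 275 - 4p₁ + 3p₂ = 3p₁ → 7p₁ - 3p₂ = 275.
Market 2: 11p₂ - 2p₁ = 158.
Eliminating p₂: 11×(1) + 3×(2) gives 71p₁ = 3499, so p₁ = 3499/71.
Back-substitute into (2): p₂ = (158 + 2×3499/71) / 11 = 1656/71.

p₁ = 3499/71, p₂ = 1656/71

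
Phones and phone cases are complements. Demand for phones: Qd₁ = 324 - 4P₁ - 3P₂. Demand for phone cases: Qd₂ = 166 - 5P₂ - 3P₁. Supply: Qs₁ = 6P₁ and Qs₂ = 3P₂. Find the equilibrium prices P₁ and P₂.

Market 1: 324 - 4P₁ - 3P₂ = 6P₁ → 10P₁ + 3P₂ = 324.
Market 2: 8P₂ + 3P₁ = 166.
Eliminating P₂: 8×(1) − 3×(2) gives 71P₁ = 2094, so P₁ = 2094/71.
Back-substitute into (2): P₂ = (166 − 3×2094/71) / 8 = 688/71.

P₁ = 2094/71, P₂ = 688/71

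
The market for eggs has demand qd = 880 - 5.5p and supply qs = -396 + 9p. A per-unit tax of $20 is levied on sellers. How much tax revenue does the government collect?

Pre-tax equilibrium: p* = 88, q* = 396.
Tax on sellers shifts supply to qs = -396 + 9(p − 20) = -576 + 9p.
880 - 5.5p = -576 + 9p gives buyer price pb = 2912/29; sellers receive ps = 2912/29 − 20 = 2332/29.
New quantity: q = 880 − 5.5(2912/29) = 9504/29.
Revenue = 20 × 9504/29 = 190080/29.

Tax revenue = 190080/29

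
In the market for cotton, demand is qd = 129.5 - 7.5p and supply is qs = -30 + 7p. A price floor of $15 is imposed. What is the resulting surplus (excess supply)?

Equilibrium price would be p* = 11, so the floor at 15 binds.
At p = 15: qd = 17, qs = 75.
Surplus = 75 − 17 = 58.

Surplus = 58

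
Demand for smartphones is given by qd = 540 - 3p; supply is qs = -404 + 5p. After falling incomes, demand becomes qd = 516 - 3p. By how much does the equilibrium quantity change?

Δq = -15

Original equilibrium: p* = 118, q* = 186.
New equilibrium: 516 - 3p = -404 + 5p, so 920 = 8p and p' = 115; q' = 516 − 3(115) = 171.
Change in quantity: 171 − 186 = -15.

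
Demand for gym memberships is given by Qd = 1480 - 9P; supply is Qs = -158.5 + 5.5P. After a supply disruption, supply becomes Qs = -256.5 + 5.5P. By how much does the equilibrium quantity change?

ΔQ = -1764/29

Original equilibrium: P* = 113, Q* = 463.
New equilibrium: 1480 - 9P = -256.5 + 5.5P, so 1736.5 = 14.5P and P' = 3473/29; Q' = 1480 − 9(3473/29) = 11663/29.
Change in quantity: 11663/29 − 463 = -1764/29.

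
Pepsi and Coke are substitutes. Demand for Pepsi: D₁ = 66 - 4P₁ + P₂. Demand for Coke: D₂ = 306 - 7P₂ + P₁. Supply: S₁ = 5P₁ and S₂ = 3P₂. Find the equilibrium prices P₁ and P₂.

P₁ = 966/89, P₂ = 2820/89

Market 1: 66 - 4P₁ + P₂ = 5P₁ → 9P₁ - P₂ = 66.
Market 2: 10P₂ - P₁ = 306.
Eliminating P₂: 10×(1) + 1×(2) gives 89P₁ = 966, so P₁ = 966/89.
Back-substitute into (2): P₂ = (306 + 1×966/89) / 10 = 2820/89.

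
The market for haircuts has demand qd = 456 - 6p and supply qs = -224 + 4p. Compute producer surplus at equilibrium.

Equilibrium: 456 - 6p = -224 + 4p gives p* = 68, q* = 48.
Supply starts at p = 56 (where qs = 0).
PS = ½(68 − 56)(48) = 288.

Producer surplus = 288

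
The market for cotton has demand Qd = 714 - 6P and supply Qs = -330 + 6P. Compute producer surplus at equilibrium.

Producer surplus = 3072

Equilibrium: 714 - 6P = -330 + 6P gives P* = 87, Q* = 192.
Supply starts at P = 55 (where Qs = 0).
PS = ½(87 − 55)(192) = 3072.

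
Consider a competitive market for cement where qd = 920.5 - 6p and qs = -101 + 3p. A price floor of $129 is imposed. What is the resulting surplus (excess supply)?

Surplus = 139.5

Equilibrium price would be p* = 113.5, so the floor at 129 binds.
At p = 129: qd = 146.5, qs = 286.
Surplus = 286 − 146.5 = 139.5.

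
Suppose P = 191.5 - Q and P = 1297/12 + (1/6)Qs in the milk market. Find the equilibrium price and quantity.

P* = 120, Q* = 71.5

Set the two price expressions equal: 191.5 - Q = 1297/12 + (1/6)Q.
1001/12 = (7/6)Q, so Q* = 71.5.
P* = 191.5 − (1)(71.5) = 120.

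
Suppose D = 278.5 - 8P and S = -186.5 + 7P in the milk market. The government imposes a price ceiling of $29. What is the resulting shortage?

Shortage = 30

Equilibrium price would be P* = 31, so the ceiling at 29 binds.
At P = 29: D = 278.5 − 8(29) = 46.5, S = -186.5 + 7(29) = 16.5.
Shortage = 46.5 − 16.5 = 30.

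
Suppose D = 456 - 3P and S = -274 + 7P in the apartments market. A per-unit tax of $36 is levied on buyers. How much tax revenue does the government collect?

Pre-tax equilibrium: P* = 73, Q* = 237.
Tax on buyers shifts demand to D = 456 − 3(P + 36) = 348 - 3P.
348 - 3P = -274 + 7P gives seller price Ps = 62.2; buyers pay Pb = 62.2 + 36 = 98.2.
New quantity: Q = 456 − 3(98.2) = 161.4.
Revenue = 36 × 161.4 = 5810.4.

Tax revenue = 5810.4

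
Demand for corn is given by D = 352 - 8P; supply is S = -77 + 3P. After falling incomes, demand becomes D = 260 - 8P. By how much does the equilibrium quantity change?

ΔQ = -276/11

Original equilibrium: P* = 39, Q* = 40.
New equilibrium: 260 - 8P = -77 + 3P, so 337 = 11P and P' = 337/11; Q' = 260 − 8(337/11) = 164/11.
Change in quantity: 164/11 − 40 = -276/11.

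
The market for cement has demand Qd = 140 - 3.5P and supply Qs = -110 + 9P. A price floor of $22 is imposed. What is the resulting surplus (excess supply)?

Equilibrium price would be P* = 20, so the floor at 22 binds.
At P = 22: Qd = 63, Qs = 88.
Surplus = 88 − 63 = 25.

Surplus = 25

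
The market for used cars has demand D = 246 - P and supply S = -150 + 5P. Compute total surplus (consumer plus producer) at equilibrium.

Equilibrium: 246 - P = -150 + 5P gives P* = 66, Q* = 180.
Demand choke price: P = 246; supply starts at P = 30.
CS = ½(246 − 66)(180) = 16200; PS = ½(66 − 30)(180) = 3240.

Total surplus = 19440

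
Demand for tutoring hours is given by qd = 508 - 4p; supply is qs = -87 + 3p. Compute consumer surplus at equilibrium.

Equilibrium: 508 - 4p = -87 + 3p gives p* = 85, q* = 168.
Demand choke price (qd = 0): p = 127.
CS = ½(127 − 85)(168) = 3528.

Consumer surplus = 3528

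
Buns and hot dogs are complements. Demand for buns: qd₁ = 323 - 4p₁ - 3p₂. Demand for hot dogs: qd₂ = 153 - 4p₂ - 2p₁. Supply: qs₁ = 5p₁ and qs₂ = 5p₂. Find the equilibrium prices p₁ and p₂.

p₁ = 32.64, p₂ = 731/75

Market 1: 323 - 4p₁ - 3p₂ = 5p₁ → 9p₁ + 3p₂ = 323.
Market 2: 9p₂ + 2p₁ = 153.
Eliminating p₂: 9×(1) − 3×(2) gives 75p₁ = 2448, so p₁ = 32.64.
Back-substitute into (2): p₂ = (153 − 2×32.64) / 9 = 731/75.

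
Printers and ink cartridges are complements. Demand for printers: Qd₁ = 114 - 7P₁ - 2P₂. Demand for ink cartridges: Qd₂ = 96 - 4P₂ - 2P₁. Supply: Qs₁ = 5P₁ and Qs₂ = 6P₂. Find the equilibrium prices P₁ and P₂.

Market 1: 114 - 7P₁ - 2P₂ = 5P₁ → 12P₁ + 2P₂ = 114.
Market 2: 10P₂ + 2P₁ = 96.
Eliminating P₂: 10×(1) − 2×(2) gives 116P₁ = 948, so P₁ = 237/29.
Back-substitute into (2): P₂ = (96 − 2×237/29) / 10 = 231/29.

P₁ = 237/29, P₂ = 231/29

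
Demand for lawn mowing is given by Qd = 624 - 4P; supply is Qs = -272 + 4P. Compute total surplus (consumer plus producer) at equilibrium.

Equilibrium: 624 - 4P = -272 + 4P gives P* = 112, Q* = 176.
Demand choke price: P = 156; supply starts at P = 68.
CS = ½(156 − 112)(176) = 3872; PS = ½(112 − 68)(176) = 3872.

Total surplus = 7744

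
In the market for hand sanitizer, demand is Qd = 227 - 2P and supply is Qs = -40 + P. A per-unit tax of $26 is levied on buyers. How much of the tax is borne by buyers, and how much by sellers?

Buyers bear 26/3, sellers bear 52/3

Pre-tax equilibrium: P* = 89, Q* = 49.
Tax on buyers shifts demand to Qd = 227 − 2(P + 26) = 175 - 2P.
175 - 2P = -40 + P gives seller price Ps = 215/3; buyers pay Pb = 215/3 + 26 = 293/3.
New quantity: Q = 227 − 2(293/3) = 95/3.
Buyer burden = 293/3 − 89 = 26/3; seller burden = 89 − 215/3 = 52/3.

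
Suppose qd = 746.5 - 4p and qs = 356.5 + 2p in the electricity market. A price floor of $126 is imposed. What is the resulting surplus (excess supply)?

Surplus = 366

Equilibrium price would be p* = 65, so the floor at 126 binds.
At p = 126: qd = 242.5, qs = 608.5.
Surplus = 608.5 − 242.5 = 366.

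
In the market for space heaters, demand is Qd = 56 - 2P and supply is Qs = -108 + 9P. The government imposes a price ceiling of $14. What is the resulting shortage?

Shortage = 10

Equilibrium price would be P* = 164/11, so the ceiling at 14 binds.
At P = 14: Qd = 56 − 2(14) = 28, Qs = -108 + 9(14) = 18.
Shortage = 28 − 18 = 10.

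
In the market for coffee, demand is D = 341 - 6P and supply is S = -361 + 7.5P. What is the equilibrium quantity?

Q* = 29

Set D = S: 341 - 6P = -361 + 7.5P.
702 = 13.5P, so P* = 52.
Q* = 341 − 6(52) = 29.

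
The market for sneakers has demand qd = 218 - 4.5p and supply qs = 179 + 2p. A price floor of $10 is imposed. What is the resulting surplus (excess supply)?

Surplus = 26

Equilibrium price would be p* = 6, so the floor at 10 binds.
At p = 10: qd = 173, qs = 199.
Surplus = 199 − 173 = 26.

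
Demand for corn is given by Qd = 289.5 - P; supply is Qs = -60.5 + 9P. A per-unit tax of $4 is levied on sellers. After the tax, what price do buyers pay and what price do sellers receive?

Buyers pay $38.6, sellers receive $34.6

Pre-tax equilibrium: P* = 35, Q* = 254.5.
Tax on sellers shifts supply to Qs = -60.5 + 9(P − 4) = -96.5 + 9P.
289.5 - P = -96.5 + 9P gives buyer price Pb = 38.6; sellers receive Ps = 38.6 − 4 = 34.6.
New quantity: Q = 289.5 − 1(38.6) = 250.9.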